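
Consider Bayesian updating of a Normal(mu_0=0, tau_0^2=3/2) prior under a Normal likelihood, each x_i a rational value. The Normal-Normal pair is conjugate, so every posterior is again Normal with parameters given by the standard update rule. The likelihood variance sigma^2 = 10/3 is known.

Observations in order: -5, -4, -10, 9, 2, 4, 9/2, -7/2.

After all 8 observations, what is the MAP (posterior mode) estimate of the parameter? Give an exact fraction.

-27/92

obs 1: x=-5 → posterior Normal(-45/29, 30/29)
obs 2: x=-4 → posterior Normal(-81/38, 15/19)
obs 3: x=-10 → posterior Normal(-171/47, 30/47)
obs 4: x=9 → posterior Normal(-45/28, 15/28)
obs 5: x=2 → posterior Normal(-72/65, 6/13)
obs 6: x=4 → posterior Normal(-18/37, 15/37)
obs 7: x=9/2 → posterior Normal(9/166, 30/83)
obs 8: x=-7/2 → posterior Normal(-27/92, 15/46)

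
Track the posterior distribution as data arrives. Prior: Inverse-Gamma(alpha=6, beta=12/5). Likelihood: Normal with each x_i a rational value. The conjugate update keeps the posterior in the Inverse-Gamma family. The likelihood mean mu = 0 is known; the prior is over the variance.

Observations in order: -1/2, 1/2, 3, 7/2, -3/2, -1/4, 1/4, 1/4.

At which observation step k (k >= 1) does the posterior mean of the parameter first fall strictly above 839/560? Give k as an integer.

k = 4

obs 1: x=-1/2 → posterior Inverse-Gamma(13/2, 101/40)
obs 2: x=1/2 → posterior Inverse-Gamma(7, 53/20)
obs 3: x=3 → posterior Inverse-Gamma(15/2, 143/20)
obs 4: x=7/2 → posterior Inverse-Gamma(8, 531/40)
obs 5: x=-3/2 → posterior Inverse-Gamma(17/2, 72/5)
obs 6: x=-1/4 → posterior Inverse-Gamma(9, 2309/160)
obs 7: x=1/4 → posterior Inverse-Gamma(19/2, 1157/80)
obs 8: x=1/4 → posterior Inverse-Gamma(10, 2319/160)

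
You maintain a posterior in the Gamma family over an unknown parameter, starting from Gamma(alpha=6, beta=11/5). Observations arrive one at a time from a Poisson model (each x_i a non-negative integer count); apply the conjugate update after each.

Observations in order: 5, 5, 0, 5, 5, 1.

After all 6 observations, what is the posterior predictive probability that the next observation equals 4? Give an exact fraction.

600999284800526221279681417311505541238022670503125/3511500884366740741319133039278240178576180323024896

obs 1: x=5 → posterior Gamma(11, 16/5)
obs 2: x=5 → posterior Gamma(16, 21/5)
obs 3: x=0 → posterior Gamma(16, 26/5)
obs 4: x=5 → posterior Gamma(21, 31/5)
obs 5: x=5 → posterior Gamma(26, 36/5)
obs 6: x=1 → posterior Gamma(27, 41/5)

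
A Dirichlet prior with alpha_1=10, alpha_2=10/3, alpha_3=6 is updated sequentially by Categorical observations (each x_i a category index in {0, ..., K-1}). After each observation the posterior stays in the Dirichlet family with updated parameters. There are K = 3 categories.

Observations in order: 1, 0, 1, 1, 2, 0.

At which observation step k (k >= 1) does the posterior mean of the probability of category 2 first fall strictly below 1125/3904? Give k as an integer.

obs 1: x=1 → posterior Dirichlet(10, 13/3, 6)
obs 2: x=0 → posterior Dirichlet(11, 13/3, 6)
obs 3: x=1 → posterior Dirichlet(11, 16/3, 6)
obs 4: x=1 → posterior Dirichlet(11, 19/3, 6)
obs 5: x=2 → posterior Dirichlet(11, 19/3, 7)
obs 6: x=0 → posterior Dirichlet(12, 19/3, 7)

k = 2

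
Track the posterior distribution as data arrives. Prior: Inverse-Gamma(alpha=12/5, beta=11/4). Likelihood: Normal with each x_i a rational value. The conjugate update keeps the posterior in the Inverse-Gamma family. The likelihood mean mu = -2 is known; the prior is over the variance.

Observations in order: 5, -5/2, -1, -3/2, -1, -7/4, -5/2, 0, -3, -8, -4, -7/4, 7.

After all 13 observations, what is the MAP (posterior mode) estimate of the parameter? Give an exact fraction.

815/88

obs 1: x=5 → posterior Inverse-Gamma(29/10, 109/4)
obs 2: x=-5/2 → posterior Inverse-Gamma(17/5, 219/8)
obs 3: x=-1 → posterior Inverse-Gamma(39/10, 223/8)
obs 4: x=-3/2 → posterior Inverse-Gamma(22/5, 28)
obs 5: x=-1 → posterior Inverse-Gamma(49/10, 57/2)
obs 6: x=-7/4 → posterior Inverse-Gamma(27/5, 913/32)
obs 7: x=-5/2 → posterior Inverse-Gamma(59/10, 917/32)
obs 8: x=0 → posterior Inverse-Gamma(32/5, 981/32)
obs 9: x=-3 → posterior Inverse-Gamma(69/10, 997/32)
obs 10: x=-8 → posterior Inverse-Gamma(37/5, 1573/32)
obs 11: x=-4 → posterior Inverse-Gamma(79/10, 1637/32)
obs 12: x=-7/4 → posterior Inverse-Gamma(42/5, 819/16)
obs 13: x=7 → posterior Inverse-Gamma(89/10, 1467/16)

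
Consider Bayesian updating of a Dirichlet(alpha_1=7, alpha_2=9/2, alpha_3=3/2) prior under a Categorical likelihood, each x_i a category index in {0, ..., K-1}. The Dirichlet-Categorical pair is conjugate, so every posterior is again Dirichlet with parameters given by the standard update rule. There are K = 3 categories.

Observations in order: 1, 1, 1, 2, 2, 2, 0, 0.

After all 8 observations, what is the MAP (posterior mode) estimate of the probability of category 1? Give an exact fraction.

obs 1: x=1 → posterior Dirichlet(7, 11/2, 3/2)
obs 2: x=1 → posterior Dirichlet(7, 13/2, 3/2)
obs 3: x=1 → posterior Dirichlet(7, 15/2, 3/2)
obs 4: x=2 → posterior Dirichlet(7, 15/2, 5/2)
obs 5: x=2 → posterior Dirichlet(7, 15/2, 7/2)
obs 6: x=2 → posterior Dirichlet(7, 15/2, 9/2)
obs 7: x=0 → posterior Dirichlet(8, 15/2, 9/2)
obs 8: x=0 → posterior Dirichlet(9, 15/2, 9/2)

13/36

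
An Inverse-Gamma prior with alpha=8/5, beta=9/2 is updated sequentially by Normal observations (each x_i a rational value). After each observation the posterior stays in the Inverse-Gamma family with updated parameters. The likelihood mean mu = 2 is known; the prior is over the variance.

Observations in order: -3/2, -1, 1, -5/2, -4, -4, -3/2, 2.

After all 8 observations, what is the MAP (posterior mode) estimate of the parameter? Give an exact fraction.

905/88

obs 1: x=-3/2 → posterior Inverse-Gamma(21/10, 85/8)
obs 2: x=-1 → posterior Inverse-Gamma(13/5, 121/8)
obs 3: x=1 → posterior Inverse-Gamma(31/10, 125/8)
obs 4: x=-5/2 → posterior Inverse-Gamma(18/5, 103/4)
obs 5: x=-4 → posterior Inverse-Gamma(41/10, 175/4)
obs 6: x=-4 → posterior Inverse-Gamma(23/5, 247/4)
obs 7: x=-3/2 → posterior Inverse-Gamma(51/10, 543/8)
obs 8: x=2 → posterior Inverse-Gamma(28/5, 543/8)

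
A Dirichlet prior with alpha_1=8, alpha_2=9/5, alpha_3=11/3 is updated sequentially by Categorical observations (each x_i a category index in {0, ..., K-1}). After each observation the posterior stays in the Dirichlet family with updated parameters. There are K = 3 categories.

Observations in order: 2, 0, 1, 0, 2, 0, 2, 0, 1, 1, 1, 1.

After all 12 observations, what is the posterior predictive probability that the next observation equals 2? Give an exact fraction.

50/191

obs 1: x=2 → posterior Dirichlet(8, 9/5, 14/3)
obs 2: x=0 → posterior Dirichlet(9, 9/5, 14/3)
obs 3: x=1 → posterior Dirichlet(9, 14/5, 14/3)
obs 4: x=0 → posterior Dirichlet(10, 14/5, 14/3)
obs 5: x=2 → posterior Dirichlet(10, 14/5, 17/3)
obs 6: x=0 → posterior Dirichlet(11, 14/5, 17/3)
obs 7: x=2 → posterior Dirichlet(11, 14/5, 20/3)
obs 8: x=0 → posterior Dirichlet(12, 14/5, 20/3)
obs 9: x=1 → posterior Dirichlet(12, 19/5, 20/3)
obs 10: x=1 → posterior Dirichlet(12, 24/5, 20/3)
obs 11: x=1 → posterior Dirichlet(12, 29/5, 20/3)
obs 12: x=1 → posterior Dirichlet(12, 34/5, 20/3)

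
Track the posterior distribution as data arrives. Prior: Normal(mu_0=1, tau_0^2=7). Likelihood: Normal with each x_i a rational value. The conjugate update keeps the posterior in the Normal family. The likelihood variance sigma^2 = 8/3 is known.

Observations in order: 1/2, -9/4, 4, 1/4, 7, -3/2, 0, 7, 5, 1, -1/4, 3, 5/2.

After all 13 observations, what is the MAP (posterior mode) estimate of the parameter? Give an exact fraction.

obs 1: x=1/2 → posterior Normal(37/58, 56/29)
obs 2: x=-9/4 → posterior Normal(-23/40, 28/25)
obs 3: x=4 → posterior Normal(221/284, 56/71)
obs 4: x=1/4 → posterior Normal(121/184, 14/23)
obs 5: x=7 → posterior Normal(415/226, 56/113)
obs 6: x=-3/2 → posterior Normal(88/67, 28/67)
obs 7: x=0 → posterior Normal(176/155, 56/155)
obs 8: x=7 → posterior Normal(323/176, 7/22)
obs 9: x=5 → posterior Normal(428/197, 56/197)
obs 10: x=1 → posterior Normal(449/218, 28/109)
obs 11: x=-1/4 → posterior Normal(1775/956, 56/239)
obs 12: x=3 → posterior Normal(2027/1040, 14/65)
obs 13: x=5/2 → posterior Normal(2237/1124, 56/281)

2237/1124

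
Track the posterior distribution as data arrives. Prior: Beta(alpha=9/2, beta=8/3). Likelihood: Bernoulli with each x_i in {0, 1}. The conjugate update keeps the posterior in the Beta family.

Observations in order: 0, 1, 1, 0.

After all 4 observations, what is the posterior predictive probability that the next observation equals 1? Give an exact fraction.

obs 1: x=0 → posterior Beta(9/2, 11/3)
obs 2: x=1 → posterior Beta(11/2, 11/3)
obs 3: x=1 → posterior Beta(13/2, 11/3)
obs 4: x=0 → posterior Beta(13/2, 14/3)

39/67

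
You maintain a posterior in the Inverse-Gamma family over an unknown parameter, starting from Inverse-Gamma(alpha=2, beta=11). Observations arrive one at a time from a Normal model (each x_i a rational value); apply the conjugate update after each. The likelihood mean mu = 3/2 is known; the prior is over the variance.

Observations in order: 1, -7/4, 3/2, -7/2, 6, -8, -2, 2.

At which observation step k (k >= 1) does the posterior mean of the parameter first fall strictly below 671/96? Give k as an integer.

k = 3

obs 1: x=1 → posterior Inverse-Gamma(5/2, 89/8)
obs 2: x=-7/4 → posterior Inverse-Gamma(3, 525/32)
obs 3: x=3/2 → posterior Inverse-Gamma(7/2, 525/32)
obs 4: x=-7/2 → posterior Inverse-Gamma(4, 925/32)
obs 5: x=6 → posterior Inverse-Gamma(9/2, 1249/32)
obs 6: x=-8 → posterior Inverse-Gamma(5, 2693/32)
obs 7: x=-2 → posterior Inverse-Gamma(11/2, 2889/32)
obs 8: x=2 → posterior Inverse-Gamma(6, 2893/32)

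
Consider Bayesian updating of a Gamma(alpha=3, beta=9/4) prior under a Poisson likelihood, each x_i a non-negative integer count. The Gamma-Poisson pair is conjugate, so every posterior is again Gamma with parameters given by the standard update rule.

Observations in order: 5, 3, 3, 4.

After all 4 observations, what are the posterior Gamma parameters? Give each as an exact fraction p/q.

obs 1: x=5 → posterior Gamma(8, 13/4)
obs 2: x=3 → posterior Gamma(11, 17/4)
obs 3: x=3 → posterior Gamma(14, 21/4)
obs 4: x=4 → posterior Gamma(18, 25/4)

alpha=18, beta=25/4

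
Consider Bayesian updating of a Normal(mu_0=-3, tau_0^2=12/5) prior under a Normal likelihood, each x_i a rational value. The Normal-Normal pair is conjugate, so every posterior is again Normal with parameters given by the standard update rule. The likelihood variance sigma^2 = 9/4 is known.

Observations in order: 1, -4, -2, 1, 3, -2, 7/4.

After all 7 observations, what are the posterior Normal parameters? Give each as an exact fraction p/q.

obs 1: x=1 → posterior Normal(-29/31, 36/31)
obs 2: x=-4 → posterior Normal(-93/47, 36/47)
obs 3: x=-2 → posterior Normal(-125/63, 4/7)
obs 4: x=1 → posterior Normal(-109/79, 36/79)
obs 5: x=3 → posterior Normal(-61/95, 36/95)
obs 6: x=-2 → posterior Normal(-31/37, 12/37)
obs 7: x=7/4 → posterior Normal(-65/127, 36/127)

mu_0=-65/127, tau_0^2=36/127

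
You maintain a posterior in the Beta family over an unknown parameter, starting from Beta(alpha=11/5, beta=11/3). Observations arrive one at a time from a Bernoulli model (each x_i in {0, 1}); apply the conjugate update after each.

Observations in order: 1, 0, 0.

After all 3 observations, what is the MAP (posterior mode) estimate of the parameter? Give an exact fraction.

obs 1: x=1 → posterior Beta(16/5, 11/3)
obs 2: x=0 → posterior Beta(16/5, 14/3)
obs 3: x=0 → posterior Beta(16/5, 17/3)

33/103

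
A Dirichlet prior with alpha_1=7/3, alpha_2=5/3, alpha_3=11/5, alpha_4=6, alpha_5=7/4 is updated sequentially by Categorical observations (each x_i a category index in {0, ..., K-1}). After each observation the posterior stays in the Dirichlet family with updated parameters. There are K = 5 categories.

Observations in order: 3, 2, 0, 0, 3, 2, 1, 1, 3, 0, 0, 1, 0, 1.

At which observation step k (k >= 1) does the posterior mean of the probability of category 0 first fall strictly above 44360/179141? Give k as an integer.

obs 1: x=3 → posterior Dirichlet(7/3, 5/3, 11/5, 7, 7/4)
obs 2: x=2 → posterior Dirichlet(7/3, 5/3, 16/5, 7, 7/4)
obs 3: x=0 → posterior Dirichlet(10/3, 5/3, 16/5, 7, 7/4)
obs 4: x=0 → posterior Dirichlet(13/3, 5/3, 16/5, 7, 7/4)
obs 5: x=3 → posterior Dirichlet(13/3, 5/3, 16/5, 8, 7/4)
obs 6: x=2 → posterior Dirichlet(13/3, 5/3, 21/5, 8, 7/4)
obs 7: x=1 → posterior Dirichlet(13/3, 8/3, 21/5, 8, 7/4)
obs 8: x=1 → posterior Dirichlet(13/3, 11/3, 21/5, 8, 7/4)
obs 9: x=3 → posterior Dirichlet(13/3, 11/3, 21/5, 9, 7/4)
obs 10: x=0 → posterior Dirichlet(16/3, 11/3, 21/5, 9, 7/4)
obs 11: x=0 → posterior Dirichlet(19/3, 11/3, 21/5, 9, 7/4)
obs 12: x=1 → posterior Dirichlet(19/3, 14/3, 21/5, 9, 7/4)
obs 13: x=0 → posterior Dirichlet(22/3, 14/3, 21/5, 9, 7/4)
obs 14: x=1 → posterior Dirichlet(22/3, 17/3, 21/5, 9, 7/4)

k = 11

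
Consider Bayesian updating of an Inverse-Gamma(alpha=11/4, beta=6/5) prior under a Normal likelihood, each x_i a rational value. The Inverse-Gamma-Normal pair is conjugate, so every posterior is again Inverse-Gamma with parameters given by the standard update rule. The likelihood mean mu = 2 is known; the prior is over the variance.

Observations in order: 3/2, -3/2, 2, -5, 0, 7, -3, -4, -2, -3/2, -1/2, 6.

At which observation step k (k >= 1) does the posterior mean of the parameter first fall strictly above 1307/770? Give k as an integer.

k = 2

obs 1: x=3/2 → posterior Inverse-Gamma(13/4, 53/40)
obs 2: x=-3/2 → posterior Inverse-Gamma(15/4, 149/20)
obs 3: x=2 → posterior Inverse-Gamma(17/4, 149/20)
obs 4: x=-5 → posterior Inverse-Gamma(19/4, 639/20)
obs 5: x=0 → posterior Inverse-Gamma(21/4, 679/20)
obs 6: x=7 → posterior Inverse-Gamma(23/4, 929/20)
obs 7: x=-3 → posterior Inverse-Gamma(25/4, 1179/20)
obs 8: x=-4 → posterior Inverse-Gamma(27/4, 1539/20)
obs 9: x=-2 → posterior Inverse-Gamma(29/4, 1699/20)
obs 10: x=-3/2 → posterior Inverse-Gamma(31/4, 3643/40)
obs 11: x=-1/2 → posterior Inverse-Gamma(33/4, 471/5)
obs 12: x=6 → posterior Inverse-Gamma(35/4, 511/5)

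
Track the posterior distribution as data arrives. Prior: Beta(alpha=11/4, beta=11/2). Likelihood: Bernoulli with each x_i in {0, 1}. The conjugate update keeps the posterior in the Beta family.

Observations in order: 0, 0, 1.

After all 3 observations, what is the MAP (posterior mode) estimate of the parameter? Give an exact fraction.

obs 1: x=0 → posterior Beta(11/4, 13/2)
obs 2: x=0 → posterior Beta(11/4, 15/2)
obs 3: x=1 → posterior Beta(15/4, 15/2)

11/37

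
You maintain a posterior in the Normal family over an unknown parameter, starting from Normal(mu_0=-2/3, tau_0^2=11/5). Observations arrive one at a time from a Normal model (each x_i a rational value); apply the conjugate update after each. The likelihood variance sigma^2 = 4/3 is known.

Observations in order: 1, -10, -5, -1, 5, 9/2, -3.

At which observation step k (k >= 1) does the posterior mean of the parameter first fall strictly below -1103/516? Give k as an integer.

obs 1: x=1 → posterior Normal(59/159, 44/53)
obs 2: x=-10 → posterior Normal(-931/258, 22/43)
obs 3: x=-5 → posterior Normal(-1426/357, 44/119)
obs 4: x=-1 → posterior Normal(-1525/456, 11/38)
obs 5: x=5 → posterior Normal(-206/111, 44/185)
obs 6: x=9/2 → posterior Normal(-1169/1308, 22/109)
obs 7: x=-3 → posterior Normal(-1763/1506, 44/251)

k = 2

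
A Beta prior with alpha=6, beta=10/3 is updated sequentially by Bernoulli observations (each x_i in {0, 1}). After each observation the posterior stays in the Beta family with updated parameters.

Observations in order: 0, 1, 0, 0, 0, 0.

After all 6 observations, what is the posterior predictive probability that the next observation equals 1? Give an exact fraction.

21/46

obs 1: x=0 → posterior Beta(6, 13/3)
obs 2: x=1 → posterior Beta(7, 13/3)
obs 3: x=0 → posterior Beta(7, 16/3)
obs 4: x=0 → posterior Beta(7, 19/3)
obs 5: x=0 → posterior Beta(7, 22/3)
obs 6: x=0 → posterior Beta(7, 25/3)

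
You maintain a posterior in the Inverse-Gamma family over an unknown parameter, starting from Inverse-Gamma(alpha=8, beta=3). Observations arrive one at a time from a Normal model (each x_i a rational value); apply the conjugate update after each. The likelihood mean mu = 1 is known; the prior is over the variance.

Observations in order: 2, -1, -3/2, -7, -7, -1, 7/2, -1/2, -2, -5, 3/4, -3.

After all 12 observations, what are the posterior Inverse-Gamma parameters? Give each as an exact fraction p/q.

obs 1: x=2 → posterior Inverse-Gamma(17/2, 7/2)
obs 2: x=-1 → posterior Inverse-Gamma(9, 11/2)
obs 3: x=-3/2 → posterior Inverse-Gamma(19/2, 69/8)
obs 4: x=-7 → posterior Inverse-Gamma(10, 325/8)
obs 5: x=-7 → posterior Inverse-Gamma(21/2, 581/8)
obs 6: x=-1 → posterior Inverse-Gamma(11, 597/8)
obs 7: x=7/2 → posterior Inverse-Gamma(23/2, 311/4)
obs 8: x=-1/2 → posterior Inverse-Gamma(12, 631/8)
obs 9: x=-2 → posterior Inverse-Gamma(25/2, 667/8)
obs 10: x=-5 → posterior Inverse-Gamma(13, 811/8)
obs 11: x=3/4 → posterior Inverse-Gamma(27/2, 3245/32)
obs 12: x=-3 → posterior Inverse-Gamma(14, 3501/32)

alpha=14, beta=3501/32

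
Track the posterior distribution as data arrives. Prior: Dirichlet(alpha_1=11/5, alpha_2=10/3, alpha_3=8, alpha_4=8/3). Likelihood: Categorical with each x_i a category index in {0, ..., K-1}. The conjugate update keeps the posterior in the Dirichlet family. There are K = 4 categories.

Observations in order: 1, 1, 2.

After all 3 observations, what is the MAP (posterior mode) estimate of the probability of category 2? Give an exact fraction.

obs 1: x=1 → posterior Dirichlet(11/5, 13/3, 8, 8/3)
obs 2: x=1 → posterior Dirichlet(11/5, 16/3, 8, 8/3)
obs 3: x=2 → posterior Dirichlet(11/5, 16/3, 9, 8/3)

10/19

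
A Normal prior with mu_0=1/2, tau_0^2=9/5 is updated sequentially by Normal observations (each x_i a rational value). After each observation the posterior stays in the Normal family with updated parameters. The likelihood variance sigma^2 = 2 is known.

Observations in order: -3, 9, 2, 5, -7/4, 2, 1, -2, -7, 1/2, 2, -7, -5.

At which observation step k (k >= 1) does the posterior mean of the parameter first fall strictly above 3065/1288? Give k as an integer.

k = 4

obs 1: x=-3 → posterior Normal(-22/19, 18/19)
obs 2: x=9 → posterior Normal(59/28, 9/14)
obs 3: x=2 → posterior Normal(77/37, 18/37)
obs 4: x=5 → posterior Normal(61/23, 9/23)
obs 5: x=-7/4 → posterior Normal(85/44, 18/55)
obs 6: x=2 → posterior Normal(497/256, 9/32)
obs 7: x=1 → posterior Normal(533/292, 18/73)
obs 8: x=-2 → posterior Normal(461/328, 9/41)
obs 9: x=-7 → posterior Normal(209/364, 18/91)
obs 10: x=1/2 → posterior Normal(227/400, 9/50)
obs 11: x=2 → posterior Normal(299/436, 18/109)
obs 12: x=-7 → posterior Normal(47/472, 9/59)
obs 13: x=-5 → posterior Normal(-133/508, 18/127)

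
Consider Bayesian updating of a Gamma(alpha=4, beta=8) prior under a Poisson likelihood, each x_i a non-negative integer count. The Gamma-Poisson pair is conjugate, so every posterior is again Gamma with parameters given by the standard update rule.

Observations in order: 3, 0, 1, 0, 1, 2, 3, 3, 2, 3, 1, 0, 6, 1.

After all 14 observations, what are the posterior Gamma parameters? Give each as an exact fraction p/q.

alpha=30, beta=22

obs 1: x=3 → posterior Gamma(7, 9)
obs 2: x=0 → posterior Gamma(7, 10)
obs 3: x=1 → posterior Gamma(8, 11)
obs 4: x=0 → posterior Gamma(8, 12)
obs 5: x=1 → posterior Gamma(9, 13)
obs 6: x=2 → posterior Gamma(11, 14)
obs 7: x=3 → posterior Gamma(14, 15)
obs 8: x=3 → posterior Gamma(17, 16)
obs 9: x=2 → posterior Gamma(19, 17)
obs 10: x=3 → posterior Gamma(22, 18)
obs 11: x=1 → posterior Gamma(23, 19)
obs 12: x=0 → posterior Gamma(23, 20)
obs 13: x=6 → posterior Gamma(29, 21)
obs 14: x=1 → posterior Gamma(30, 22)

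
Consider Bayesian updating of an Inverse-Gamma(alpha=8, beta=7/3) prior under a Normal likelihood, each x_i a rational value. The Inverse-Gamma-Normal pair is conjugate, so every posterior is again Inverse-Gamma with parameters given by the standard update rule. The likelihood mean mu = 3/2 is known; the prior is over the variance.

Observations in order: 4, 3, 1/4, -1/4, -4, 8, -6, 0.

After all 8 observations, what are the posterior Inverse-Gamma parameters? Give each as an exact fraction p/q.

obs 1: x=4 → posterior Inverse-Gamma(17/2, 131/24)
obs 2: x=3 → posterior Inverse-Gamma(9, 79/12)
obs 3: x=1/4 → posterior Inverse-Gamma(19/2, 707/96)
obs 4: x=-1/4 → posterior Inverse-Gamma(10, 427/48)
obs 5: x=-4 → posterior Inverse-Gamma(21/2, 1153/48)
obs 6: x=8 → posterior Inverse-Gamma(11, 2167/48)
obs 7: x=-6 → posterior Inverse-Gamma(23/2, 3517/48)
obs 8: x=0 → posterior Inverse-Gamma(12, 3571/48)

alpha=12, beta=3571/48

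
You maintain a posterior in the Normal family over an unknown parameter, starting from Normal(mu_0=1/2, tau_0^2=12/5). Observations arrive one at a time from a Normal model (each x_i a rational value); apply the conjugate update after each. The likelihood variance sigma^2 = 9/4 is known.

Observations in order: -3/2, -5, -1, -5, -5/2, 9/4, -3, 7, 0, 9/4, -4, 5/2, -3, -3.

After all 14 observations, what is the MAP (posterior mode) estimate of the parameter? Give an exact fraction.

obs 1: x=-3/2 → posterior Normal(-33/62, 36/31)
obs 2: x=-5 → posterior Normal(-193/94, 36/47)
obs 3: x=-1 → posterior Normal(-25/14, 4/7)
obs 4: x=-5 → posterior Normal(-385/158, 36/79)
obs 5: x=-5/2 → posterior Normal(-93/38, 36/95)
obs 6: x=9/4 → posterior Normal(-131/74, 12/37)
obs 7: x=-3 → posterior Normal(-489/254, 36/127)
obs 8: x=7 → posterior Normal(-265/286, 36/143)
obs 9: x=0 → posterior Normal(-5/6, 12/53)
obs 10: x=9/4 → posterior Normal(-193/350, 36/175)
obs 11: x=-4 → posterior Normal(-321/382, 36/191)
obs 12: x=5/2 → posterior Normal(-241/414, 4/23)
obs 13: x=-3 → posterior Normal(-337/446, 36/223)
obs 14: x=-3 → posterior Normal(-433/478, 36/239)

-433/478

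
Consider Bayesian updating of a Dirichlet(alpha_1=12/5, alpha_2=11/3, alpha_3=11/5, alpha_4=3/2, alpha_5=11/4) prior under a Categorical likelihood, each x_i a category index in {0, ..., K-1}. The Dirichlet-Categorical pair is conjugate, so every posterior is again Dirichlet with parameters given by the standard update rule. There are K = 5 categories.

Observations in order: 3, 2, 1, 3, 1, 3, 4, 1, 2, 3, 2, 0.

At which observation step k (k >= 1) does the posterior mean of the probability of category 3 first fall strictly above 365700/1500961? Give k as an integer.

k = 10

obs 1: x=3 → posterior Dirichlet(12/5, 11/3, 11/5, 5/2, 11/4)
obs 2: x=2 → posterior Dirichlet(12/5, 11/3, 16/5, 5/2, 11/4)
obs 3: x=1 → posterior Dirichlet(12/5, 14/3, 16/5, 5/2, 11/4)
obs 4: x=3 → posterior Dirichlet(12/5, 14/3, 16/5, 7/2, 11/4)
obs 5: x=1 → posterior Dirichlet(12/5, 17/3, 16/5, 7/2, 11/4)
obs 6: x=3 → posterior Dirichlet(12/5, 17/3, 16/5, 9/2, 11/4)
obs 7: x=4 → posterior Dirichlet(12/5, 17/3, 16/5, 9/2, 15/4)
obs 8: x=1 → posterior Dirichlet(12/5, 20/3, 16/5, 9/2, 15/4)
obs 9: x=2 → posterior Dirichlet(12/5, 20/3, 21/5, 9/2, 15/4)
obs 10: x=3 → posterior Dirichlet(12/5, 20/3, 21/5, 11/2, 15/4)
obs 11: x=2 → posterior Dirichlet(12/5, 20/3, 26/5, 11/2, 15/4)
obs 12: x=0 → posterior Dirichlet(17/5, 20/3, 26/5, 11/2, 15/4)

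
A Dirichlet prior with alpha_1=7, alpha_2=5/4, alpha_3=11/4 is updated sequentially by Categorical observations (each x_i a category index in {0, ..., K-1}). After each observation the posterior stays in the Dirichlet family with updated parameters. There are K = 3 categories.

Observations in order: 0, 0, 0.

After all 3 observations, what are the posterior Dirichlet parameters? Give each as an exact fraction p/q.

alpha_1=10, alpha_2=5/4, alpha_3=11/4

obs 1: x=0 → posterior Dirichlet(8, 5/4, 11/4)
obs 2: x=0 → posterior Dirichlet(9, 5/4, 11/4)
obs 3: x=0 → posterior Dirichlet(10, 5/4, 11/4)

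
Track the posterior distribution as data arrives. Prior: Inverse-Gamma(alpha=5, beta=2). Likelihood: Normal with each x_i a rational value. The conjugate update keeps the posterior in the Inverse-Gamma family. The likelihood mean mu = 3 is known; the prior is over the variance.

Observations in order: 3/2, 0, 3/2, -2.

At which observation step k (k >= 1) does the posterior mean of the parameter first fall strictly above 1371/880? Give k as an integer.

obs 1: x=3/2 → posterior Inverse-Gamma(11/2, 25/8)
obs 2: x=0 → posterior Inverse-Gamma(6, 61/8)
obs 3: x=3/2 → posterior Inverse-Gamma(13/2, 35/4)
obs 4: x=-2 → posterior Inverse-Gamma(7, 85/4)

k = 3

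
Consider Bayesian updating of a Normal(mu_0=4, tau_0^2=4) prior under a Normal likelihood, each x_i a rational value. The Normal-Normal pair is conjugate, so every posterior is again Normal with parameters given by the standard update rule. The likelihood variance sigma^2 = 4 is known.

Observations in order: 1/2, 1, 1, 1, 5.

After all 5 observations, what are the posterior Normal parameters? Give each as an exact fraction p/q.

mu_0=25/12, tau_0^2=2/3

obs 1: x=1/2 → posterior Normal(9/4, 2)
obs 2: x=1 → posterior Normal(11/6, 4/3)
obs 3: x=1 → posterior Normal(13/8, 1)
obs 4: x=1 → posterior Normal(3/2, 4/5)
obs 5: x=5 → posterior Normal(25/12, 2/3)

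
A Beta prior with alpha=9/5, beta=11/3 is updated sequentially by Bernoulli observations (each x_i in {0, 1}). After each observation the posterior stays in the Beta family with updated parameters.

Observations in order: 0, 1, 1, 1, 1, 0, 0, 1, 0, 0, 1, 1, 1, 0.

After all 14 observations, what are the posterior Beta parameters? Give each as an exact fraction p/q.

obs 1: x=0 → posterior Beta(9/5, 14/3)
obs 2: x=1 → posterior Beta(14/5, 14/3)
obs 3: x=1 → posterior Beta(19/5, 14/3)
obs 4: x=1 → posterior Beta(24/5, 14/3)
obs 5: x=1 → posterior Beta(29/5, 14/3)
obs 6: x=0 → posterior Beta(29/5, 17/3)
obs 7: x=0 → posterior Beta(29/5, 20/3)
obs 8: x=1 → posterior Beta(34/5, 20/3)
obs 9: x=0 → posterior Beta(34/5, 23/3)
obs 10: x=0 → posterior Beta(34/5, 26/3)
obs 11: x=1 → posterior Beta(39/5, 26/3)
obs 12: x=1 → posterior Beta(44/5, 26/3)
obs 13: x=1 → posterior Beta(49/5, 26/3)
obs 14: x=0 → posterior Beta(49/5, 29/3)

alpha=49/5, beta=29/3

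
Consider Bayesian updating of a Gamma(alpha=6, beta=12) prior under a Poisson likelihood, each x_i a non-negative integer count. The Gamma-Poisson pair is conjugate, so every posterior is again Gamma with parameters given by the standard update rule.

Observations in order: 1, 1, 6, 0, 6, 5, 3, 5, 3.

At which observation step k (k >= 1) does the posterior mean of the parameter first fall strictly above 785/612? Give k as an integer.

obs 1: x=1 → posterior Gamma(7, 13)
obs 2: x=1 → posterior Gamma(8, 14)
obs 3: x=6 → posterior Gamma(14, 15)
obs 4: x=0 → posterior Gamma(14, 16)
obs 5: x=6 → posterior Gamma(20, 17)
obs 6: x=5 → posterior Gamma(25, 18)
obs 7: x=3 → posterior Gamma(28, 19)
obs 8: x=5 → posterior Gamma(33, 20)
obs 9: x=3 → posterior Gamma(36, 21)

k = 6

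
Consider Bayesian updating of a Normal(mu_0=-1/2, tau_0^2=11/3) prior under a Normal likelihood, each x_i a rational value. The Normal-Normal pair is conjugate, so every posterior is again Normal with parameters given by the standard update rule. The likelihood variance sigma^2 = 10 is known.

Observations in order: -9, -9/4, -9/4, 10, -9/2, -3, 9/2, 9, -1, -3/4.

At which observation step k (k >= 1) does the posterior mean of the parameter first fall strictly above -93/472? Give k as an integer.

obs 1: x=-9 → posterior Normal(-114/41, 110/41)
obs 2: x=-9/4 → posterior Normal(-555/208, 55/26)
obs 3: x=-9/4 → posterior Normal(-109/42, 110/63)
obs 4: x=10 → posterior Normal(-107/148, 55/37)
obs 5: x=-9/2 → posterior Normal(-103/85, 22/17)
obs 6: x=-3 → posterior Normal(-17/12, 55/48)
obs 7: x=9/2 → posterior Normal(-173/214, 110/107)
obs 8: x=9 → posterior Normal(25/236, 55/59)
obs 9: x=-1 → posterior Normal(1/86, 110/129)
obs 10: x=-3/4 → posterior Normal(-27/560, 11/14)

k = 8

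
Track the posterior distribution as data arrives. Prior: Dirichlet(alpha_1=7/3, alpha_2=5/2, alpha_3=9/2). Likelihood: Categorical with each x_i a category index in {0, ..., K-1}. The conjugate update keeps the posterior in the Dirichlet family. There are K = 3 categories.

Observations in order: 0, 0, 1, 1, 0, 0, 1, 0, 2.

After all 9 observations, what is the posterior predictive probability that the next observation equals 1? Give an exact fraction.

obs 1: x=0 → posterior Dirichlet(10/3, 5/2, 9/2)
obs 2: x=0 → posterior Dirichlet(13/3, 5/2, 9/2)
obs 3: x=1 → posterior Dirichlet(13/3, 7/2, 9/2)
obs 4: x=1 → posterior Dirichlet(13/3, 9/2, 9/2)
obs 5: x=0 → posterior Dirichlet(16/3, 9/2, 9/2)
obs 6: x=0 → posterior Dirichlet(19/3, 9/2, 9/2)
obs 7: x=1 → posterior Dirichlet(19/3, 11/2, 9/2)
obs 8: x=0 → posterior Dirichlet(22/3, 11/2, 9/2)
obs 9: x=2 → posterior Dirichlet(22/3, 11/2, 11/2)

3/10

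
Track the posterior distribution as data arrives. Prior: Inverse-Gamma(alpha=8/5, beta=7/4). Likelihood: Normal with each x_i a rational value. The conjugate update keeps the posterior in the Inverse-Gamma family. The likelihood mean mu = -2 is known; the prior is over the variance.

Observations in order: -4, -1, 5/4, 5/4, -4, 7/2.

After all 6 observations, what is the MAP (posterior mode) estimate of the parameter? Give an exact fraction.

365/64

obs 1: x=-4 → posterior Inverse-Gamma(21/10, 15/4)
obs 2: x=-1 → posterior Inverse-Gamma(13/5, 17/4)
obs 3: x=5/4 → posterior Inverse-Gamma(31/10, 305/32)
obs 4: x=5/4 → posterior Inverse-Gamma(18/5, 237/16)
obs 5: x=-4 → posterior Inverse-Gamma(41/10, 269/16)
obs 6: x=7/2 → posterior Inverse-Gamma(23/5, 511/16)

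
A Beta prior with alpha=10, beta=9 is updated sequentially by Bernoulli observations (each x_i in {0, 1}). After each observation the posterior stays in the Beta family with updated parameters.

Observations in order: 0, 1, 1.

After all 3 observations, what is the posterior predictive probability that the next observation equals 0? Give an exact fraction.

5/11

obs 1: x=0 → posterior Beta(10, 10)
obs 2: x=1 → posterior Beta(11, 10)
obs 3: x=1 → posterior Beta(12, 10)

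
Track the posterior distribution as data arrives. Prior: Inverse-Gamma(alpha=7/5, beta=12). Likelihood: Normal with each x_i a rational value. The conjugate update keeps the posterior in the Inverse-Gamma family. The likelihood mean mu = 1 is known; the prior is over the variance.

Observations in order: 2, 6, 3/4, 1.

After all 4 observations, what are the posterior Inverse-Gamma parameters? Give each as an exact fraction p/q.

alpha=17/5, beta=801/32

obs 1: x=2 → posterior Inverse-Gamma(19/10, 25/2)
obs 2: x=6 → posterior Inverse-Gamma(12/5, 25)
obs 3: x=3/4 → posterior Inverse-Gamma(29/10, 801/32)
obs 4: x=1 → posterior Inverse-Gamma(17/5, 801/32)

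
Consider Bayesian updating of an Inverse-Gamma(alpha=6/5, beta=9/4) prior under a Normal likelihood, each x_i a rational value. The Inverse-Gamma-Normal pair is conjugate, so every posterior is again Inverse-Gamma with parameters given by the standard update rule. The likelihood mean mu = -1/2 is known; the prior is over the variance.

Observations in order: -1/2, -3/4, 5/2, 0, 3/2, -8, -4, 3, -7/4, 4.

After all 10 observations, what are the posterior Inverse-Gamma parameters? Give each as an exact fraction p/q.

obs 1: x=-1/2 → posterior Inverse-Gamma(17/10, 9/4)
obs 2: x=-3/4 → posterior Inverse-Gamma(11/5, 73/32)
obs 3: x=5/2 → posterior Inverse-Gamma(27/10, 217/32)
obs 4: x=0 → posterior Inverse-Gamma(16/5, 221/32)
obs 5: x=3/2 → posterior Inverse-Gamma(37/10, 285/32)
obs 6: x=-8 → posterior Inverse-Gamma(21/5, 1185/32)
obs 7: x=-4 → posterior Inverse-Gamma(47/10, 1381/32)
obs 8: x=3 → posterior Inverse-Gamma(26/5, 1577/32)
obs 9: x=-7/4 → posterior Inverse-Gamma(57/10, 801/16)
obs 10: x=4 → posterior Inverse-Gamma(31/5, 963/16)

alpha=31/5, beta=963/16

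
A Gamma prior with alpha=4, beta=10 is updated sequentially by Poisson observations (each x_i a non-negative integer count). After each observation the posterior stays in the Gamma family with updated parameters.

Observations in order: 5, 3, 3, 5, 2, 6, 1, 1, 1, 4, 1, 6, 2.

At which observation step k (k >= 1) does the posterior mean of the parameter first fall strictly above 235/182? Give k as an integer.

obs 1: x=5 → posterior Gamma(9, 11)
obs 2: x=3 → posterior Gamma(12, 12)
obs 3: x=3 → posterior Gamma(15, 13)
obs 4: x=5 → posterior Gamma(20, 14)
obs 5: x=2 → posterior Gamma(22, 15)
obs 6: x=6 → posterior Gamma(28, 16)
obs 7: x=1 → posterior Gamma(29, 17)
obs 8: x=1 → posterior Gamma(30, 18)
obs 9: x=1 → posterior Gamma(31, 19)
obs 10: x=4 → posterior Gamma(35, 20)
obs 11: x=1 → posterior Gamma(36, 21)
obs 12: x=6 → posterior Gamma(42, 22)
obs 13: x=2 → posterior Gamma(44, 23)

k = 4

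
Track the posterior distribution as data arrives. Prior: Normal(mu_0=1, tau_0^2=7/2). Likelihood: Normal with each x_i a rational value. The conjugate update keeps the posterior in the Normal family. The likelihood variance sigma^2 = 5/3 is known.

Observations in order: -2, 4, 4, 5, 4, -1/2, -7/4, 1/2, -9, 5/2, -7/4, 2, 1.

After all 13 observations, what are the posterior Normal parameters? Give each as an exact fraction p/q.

mu_0=178/283, tau_0^2=35/283

obs 1: x=-2 → posterior Normal(-32/31, 35/31)
obs 2: x=4 → posterior Normal(1, 35/52)
obs 3: x=4 → posterior Normal(136/73, 35/73)
obs 4: x=5 → posterior Normal(241/94, 35/94)
obs 5: x=4 → posterior Normal(65/23, 7/23)
obs 6: x=-1/2 → posterior Normal(37/16, 35/136)
obs 7: x=-7/4 → posterior Normal(1111/628, 35/157)
obs 8: x=1/2 → posterior Normal(1153/712, 35/178)
obs 9: x=-9 → posterior Normal(397/796, 35/199)
obs 10: x=5/2 → posterior Normal(607/880, 7/44)
obs 11: x=-7/4 → posterior Normal(115/241, 35/241)
obs 12: x=2 → posterior Normal(157/262, 35/262)
obs 13: x=1 → posterior Normal(178/283, 35/283)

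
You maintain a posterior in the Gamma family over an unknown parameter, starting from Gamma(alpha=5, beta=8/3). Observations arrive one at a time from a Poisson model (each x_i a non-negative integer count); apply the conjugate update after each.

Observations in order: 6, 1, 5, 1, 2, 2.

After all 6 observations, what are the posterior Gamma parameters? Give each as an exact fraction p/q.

alpha=22, beta=26/3

obs 1: x=6 → posterior Gamma(11, 11/3)
obs 2: x=1 → posterior Gamma(12, 14/3)
obs 3: x=5 → posterior Gamma(17, 17/3)
obs 4: x=1 → posterior Gamma(18, 20/3)
obs 5: x=2 → posterior Gamma(20, 23/3)
obs 6: x=2 → posterior Gamma(22, 26/3)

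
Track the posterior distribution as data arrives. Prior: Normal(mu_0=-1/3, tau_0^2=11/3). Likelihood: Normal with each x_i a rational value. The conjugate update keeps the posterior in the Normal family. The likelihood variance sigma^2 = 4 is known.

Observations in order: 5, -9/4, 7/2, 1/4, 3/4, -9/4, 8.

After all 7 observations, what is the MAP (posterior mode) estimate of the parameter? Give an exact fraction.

obs 1: x=5 → posterior Normal(51/23, 44/23)
obs 2: x=-9/4 → posterior Normal(105/136, 22/17)
obs 3: x=7/2 → posterior Normal(259/180, 44/45)
obs 4: x=1/4 → posterior Normal(135/112, 11/14)
obs 5: x=3/4 → posterior Normal(303/268, 44/67)
obs 6: x=-9/4 → posterior Normal(17/26, 22/39)
obs 7: x=8 → posterior Normal(139/89, 44/89)

139/89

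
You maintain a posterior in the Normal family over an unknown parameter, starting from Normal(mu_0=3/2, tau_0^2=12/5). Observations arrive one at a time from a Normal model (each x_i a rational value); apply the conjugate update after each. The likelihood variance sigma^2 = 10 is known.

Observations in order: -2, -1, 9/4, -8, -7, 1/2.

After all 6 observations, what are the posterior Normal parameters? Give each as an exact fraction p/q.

mu_0=-54/61, tau_0^2=60/61

obs 1: x=-2 → posterior Normal(51/62, 60/31)
obs 2: x=-1 → posterior Normal(39/74, 60/37)
obs 3: x=9/4 → posterior Normal(33/43, 60/43)
obs 4: x=-8 → posterior Normal(-15/49, 60/49)
obs 5: x=-7 → posterior Normal(-57/55, 12/11)
obs 6: x=1/2 → posterior Normal(-54/61, 60/61)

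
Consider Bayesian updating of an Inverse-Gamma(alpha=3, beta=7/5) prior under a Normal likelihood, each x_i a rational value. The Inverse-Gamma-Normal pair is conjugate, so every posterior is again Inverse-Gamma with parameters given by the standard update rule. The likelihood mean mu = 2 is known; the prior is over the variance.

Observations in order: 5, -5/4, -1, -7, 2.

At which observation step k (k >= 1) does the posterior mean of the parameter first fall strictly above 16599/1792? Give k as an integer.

k = 4

obs 1: x=5 → posterior Inverse-Gamma(7/2, 59/10)
obs 2: x=-5/4 → posterior Inverse-Gamma(4, 1789/160)
obs 3: x=-1 → posterior Inverse-Gamma(9/2, 2509/160)
obs 4: x=-7 → posterior Inverse-Gamma(5, 8989/160)
obs 5: x=2 → posterior Inverse-Gamma(11/2, 8989/160)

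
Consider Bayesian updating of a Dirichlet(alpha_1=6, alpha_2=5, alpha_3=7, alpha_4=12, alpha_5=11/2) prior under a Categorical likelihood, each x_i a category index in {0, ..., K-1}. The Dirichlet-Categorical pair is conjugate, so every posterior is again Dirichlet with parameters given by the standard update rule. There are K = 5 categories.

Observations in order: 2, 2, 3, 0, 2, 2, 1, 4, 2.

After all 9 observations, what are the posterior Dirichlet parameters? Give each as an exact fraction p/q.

obs 1: x=2 → posterior Dirichlet(6, 5, 8, 12, 11/2)
obs 2: x=2 → posterior Dirichlet(6, 5, 9, 12, 11/2)
obs 3: x=3 → posterior Dirichlet(6, 5, 9, 13, 11/2)
obs 4: x=0 → posterior Dirichlet(7, 5, 9, 13, 11/2)
obs 5: x=2 → posterior Dirichlet(7, 5, 10, 13, 11/2)
obs 6: x=2 → posterior Dirichlet(7, 5, 11, 13, 11/2)
obs 7: x=1 → posterior Dirichlet(7, 6, 11, 13, 11/2)
obs 8: x=4 → posterior Dirichlet(7, 6, 11, 13, 13/2)
obs 9: x=2 → posterior Dirichlet(7, 6, 12, 13, 13/2)

alpha_1=7, alpha_2=6, alpha_3=12, alpha_4=13, alpha_5=13/2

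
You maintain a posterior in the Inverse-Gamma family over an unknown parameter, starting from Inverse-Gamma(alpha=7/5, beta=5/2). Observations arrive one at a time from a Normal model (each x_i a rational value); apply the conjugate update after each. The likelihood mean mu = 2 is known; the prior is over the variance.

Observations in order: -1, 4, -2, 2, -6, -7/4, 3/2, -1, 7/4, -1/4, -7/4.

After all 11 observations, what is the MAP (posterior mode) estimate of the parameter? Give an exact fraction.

obs 1: x=-1 → posterior Inverse-Gamma(19/10, 7)
obs 2: x=4 → posterior Inverse-Gamma(12/5, 9)
obs 3: x=-2 → posterior Inverse-Gamma(29/10, 17)
obs 4: x=2 → posterior Inverse-Gamma(17/5, 17)
obs 5: x=-6 → posterior Inverse-Gamma(39/10, 49)
obs 6: x=-7/4 → posterior Inverse-Gamma(22/5, 1793/32)
obs 7: x=3/2 → posterior Inverse-Gamma(49/10, 1797/32)
obs 8: x=-1 → posterior Inverse-Gamma(27/5, 1941/32)
obs 9: x=7/4 → posterior Inverse-Gamma(59/10, 971/16)
obs 10: x=-1/4 → posterior Inverse-Gamma(32/5, 2023/32)
obs 11: x=-7/4 → posterior Inverse-Gamma(69/10, 281/4)

1405/158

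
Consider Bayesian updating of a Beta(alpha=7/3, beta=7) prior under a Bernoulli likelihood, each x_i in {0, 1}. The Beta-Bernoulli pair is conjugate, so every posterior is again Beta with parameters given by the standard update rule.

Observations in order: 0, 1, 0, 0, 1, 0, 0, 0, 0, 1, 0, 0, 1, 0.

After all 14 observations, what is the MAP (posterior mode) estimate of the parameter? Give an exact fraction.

obs 1: x=0 → posterior Beta(7/3, 8)
obs 2: x=1 → posterior Beta(10/3, 8)
obs 3: x=0 → posterior Beta(10/3, 9)
obs 4: x=0 → posterior Beta(10/3, 10)
obs 5: x=1 → posterior Beta(13/3, 10)
obs 6: x=0 → posterior Beta(13/3, 11)
obs 7: x=0 → posterior Beta(13/3, 12)
obs 8: x=0 → posterior Beta(13/3, 13)
obs 9: x=0 → posterior Beta(13/3, 14)
obs 10: x=1 → posterior Beta(16/3, 14)
obs 11: x=0 → posterior Beta(16/3, 15)
obs 12: x=0 → posterior Beta(16/3, 16)
obs 13: x=1 → posterior Beta(19/3, 16)
obs 14: x=0 → posterior Beta(19/3, 17)

1/4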